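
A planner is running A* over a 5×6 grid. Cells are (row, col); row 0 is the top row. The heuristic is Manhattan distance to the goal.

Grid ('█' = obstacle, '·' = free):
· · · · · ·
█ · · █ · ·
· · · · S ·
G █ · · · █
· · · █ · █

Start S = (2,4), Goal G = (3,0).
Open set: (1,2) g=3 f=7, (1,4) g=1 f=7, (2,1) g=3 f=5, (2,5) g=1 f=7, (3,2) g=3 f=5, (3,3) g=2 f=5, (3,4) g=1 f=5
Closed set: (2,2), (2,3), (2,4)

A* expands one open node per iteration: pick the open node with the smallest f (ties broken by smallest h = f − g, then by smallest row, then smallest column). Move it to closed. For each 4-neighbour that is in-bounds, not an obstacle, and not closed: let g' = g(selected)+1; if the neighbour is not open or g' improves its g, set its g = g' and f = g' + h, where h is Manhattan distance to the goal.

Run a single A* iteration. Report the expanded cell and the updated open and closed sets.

expanded=(2,1); open=[(1,1) g=4 f=7, (1,2) g=3 f=7, (1,4) g=1 f=7, (2,0) g=4 f=5, (2,5) g=1 f=7, (3,2) g=3 f=5, (3,3) g=2 f=5, (3,4) g=1 f=5]; closed=[(2,1), (2,2), (2,3), (2,4)]

step 1: expand (2,1) (f=5, h=2) → closed; open now [(1,1) g=4 f=7, (1,2) g=3 f=7, (1,4) g=1 f=7, (2,0) g=4 f=5, (2,5) g=1 f=7, (3,2) g=3 f=5, (3,3) g=2 f=5, (3,4) g=1 f=5]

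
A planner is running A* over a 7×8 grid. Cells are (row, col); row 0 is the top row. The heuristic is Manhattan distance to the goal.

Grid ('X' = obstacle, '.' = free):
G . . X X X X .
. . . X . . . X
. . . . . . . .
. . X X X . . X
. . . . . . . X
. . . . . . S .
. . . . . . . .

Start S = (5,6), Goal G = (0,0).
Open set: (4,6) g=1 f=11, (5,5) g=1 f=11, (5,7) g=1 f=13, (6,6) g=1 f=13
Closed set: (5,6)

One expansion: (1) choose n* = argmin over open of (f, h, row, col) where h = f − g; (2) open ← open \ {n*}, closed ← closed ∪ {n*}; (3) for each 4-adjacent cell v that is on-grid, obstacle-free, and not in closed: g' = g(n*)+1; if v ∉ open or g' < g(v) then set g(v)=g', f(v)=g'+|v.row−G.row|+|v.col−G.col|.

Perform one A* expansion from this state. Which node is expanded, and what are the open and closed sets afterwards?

step 1: expand (4,6) (f=11, h=10) → closed; open now [(3,6) g=2 f=11, (4,5) g=2 f=11, (5,5) g=1 f=11, (5,7) g=1 f=13, (6,6) g=1 f=13]

expanded=(4,6); open=[(3,6) g=2 f=11, (4,5) g=2 f=11, (5,5) g=1 f=11, (5,7) g=1 f=13, (6,6) g=1 f=13]; closed=[(4,6), (5,6)]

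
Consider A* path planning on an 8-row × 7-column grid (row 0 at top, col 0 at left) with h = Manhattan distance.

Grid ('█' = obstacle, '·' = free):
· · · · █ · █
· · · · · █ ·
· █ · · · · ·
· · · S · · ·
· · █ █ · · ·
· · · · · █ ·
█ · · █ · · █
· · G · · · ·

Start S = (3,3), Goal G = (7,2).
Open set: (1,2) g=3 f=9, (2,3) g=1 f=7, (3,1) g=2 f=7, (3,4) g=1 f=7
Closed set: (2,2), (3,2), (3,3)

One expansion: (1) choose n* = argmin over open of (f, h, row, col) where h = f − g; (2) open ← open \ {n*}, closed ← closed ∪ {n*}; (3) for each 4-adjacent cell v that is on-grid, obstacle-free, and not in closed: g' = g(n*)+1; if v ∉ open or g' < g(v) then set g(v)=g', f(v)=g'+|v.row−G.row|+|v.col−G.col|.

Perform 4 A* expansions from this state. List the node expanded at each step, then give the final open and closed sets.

step 1: expand (3,1) (f=7, h=5) → closed; open now [(1,2) g=3 f=9, (2,3) g=1 f=7, (3,0) g=3 f=9, (3,4) g=1 f=7, (4,1) g=3 f=7]
step 2: expand (4,1) (f=7, h=4) → closed; open now [(1,2) g=3 f=9, (2,3) g=1 f=7, (3,0) g=3 f=9, (3,4) g=1 f=7, (4,0) g=4 f=9, (5,1) g=4 f=7]
step 3: expand (5,1) (f=7, h=3) → closed; open now [(1,2) g=3 f=9, (2,3) g=1 f=7, (3,0) g=3 f=9, (3,4) g=1 f=7, (4,0) g=4 f=9, (5,0) g=5 f=9, (5,2) g=5 f=7, (6,1) g=5 f=7]
step 4: expand (5,2) (f=7, h=2) → closed; open now [(1,2) g=3 f=9, (2,3) g=1 f=7, (3,0) g=3 f=9, (3,4) g=1 f=7, (4,0) g=4 f=9, (5,0) g=5 f=9, (5,3) g=6 f=9, (6,1) g=5 f=7, (6,2) g=6 f=7]

order=[(3,1) → (4,1) → (5,1) → (5,2)]; open=[(1,2) g=3 f=9, (2,3) g=1 f=7, (3,0) g=3 f=9, (3,4) g=1 f=7, (4,0) g=4 f=9, (5,0) g=5 f=9, (5,3) g=6 f=9, (6,1) g=5 f=7, (6,2) g=6 f=7]; closed=[(2,2), (3,1), (3,2), (3,3), (4,1), (5,1), (5,2)]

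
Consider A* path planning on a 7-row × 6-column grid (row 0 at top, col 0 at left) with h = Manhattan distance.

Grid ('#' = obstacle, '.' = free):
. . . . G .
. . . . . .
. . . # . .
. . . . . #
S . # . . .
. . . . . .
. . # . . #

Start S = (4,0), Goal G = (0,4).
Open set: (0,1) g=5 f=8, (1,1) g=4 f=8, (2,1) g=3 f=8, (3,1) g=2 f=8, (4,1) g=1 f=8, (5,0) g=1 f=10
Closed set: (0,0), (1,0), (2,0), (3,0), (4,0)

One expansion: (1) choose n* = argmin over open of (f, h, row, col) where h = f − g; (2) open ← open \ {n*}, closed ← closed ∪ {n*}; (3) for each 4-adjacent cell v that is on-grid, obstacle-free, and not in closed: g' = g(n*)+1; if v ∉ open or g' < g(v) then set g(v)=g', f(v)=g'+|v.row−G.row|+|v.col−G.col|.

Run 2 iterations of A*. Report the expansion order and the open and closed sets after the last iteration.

order=[(0,1) → (0,2)]; open=[(0,3) g=7 f=8, (1,1) g=4 f=8, (1,2) g=7 f=10, (2,1) g=3 f=8, (3,1) g=2 f=8, (4,1) g=1 f=8, (5,0) g=1 f=10]; closed=[(0,0), (0,1), (0,2), (1,0), (2,0), (3,0), (4,0)]

step 1: expand (0,1) (f=8, h=3) → closed; open now [(0,2) g=6 f=8, (1,1) g=4 f=8, (2,1) g=3 f=8, (3,1) g=2 f=8, (4,1) g=1 f=8, (5,0) g=1 f=10]
step 2: expand (0,2) (f=8, h=2) → closed; open now [(0,3) g=7 f=8, (1,1) g=4 f=8, (1,2) g=7 f=10, (2,1) g=3 f=8, (3,1) g=2 f=8, (4,1) g=1 f=8, (5,0) g=1 f=10]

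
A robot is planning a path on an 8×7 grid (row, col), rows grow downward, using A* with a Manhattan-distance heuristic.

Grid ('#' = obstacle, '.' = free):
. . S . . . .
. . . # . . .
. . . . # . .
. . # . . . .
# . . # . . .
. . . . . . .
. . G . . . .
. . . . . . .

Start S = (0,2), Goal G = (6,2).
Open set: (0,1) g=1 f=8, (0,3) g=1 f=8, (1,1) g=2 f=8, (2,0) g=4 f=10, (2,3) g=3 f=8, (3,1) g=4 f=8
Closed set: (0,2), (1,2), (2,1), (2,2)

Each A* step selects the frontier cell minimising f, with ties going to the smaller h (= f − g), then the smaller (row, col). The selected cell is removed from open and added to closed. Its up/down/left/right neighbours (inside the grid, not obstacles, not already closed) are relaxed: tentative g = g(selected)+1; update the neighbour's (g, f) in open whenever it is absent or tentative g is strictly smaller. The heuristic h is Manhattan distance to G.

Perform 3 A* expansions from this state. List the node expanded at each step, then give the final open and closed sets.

order=[(3,1) → (4,1) → (4,2)]; open=[(0,1) g=1 f=8, (0,3) g=1 f=8, (1,1) g=2 f=8, (2,0) g=4 f=10, (2,3) g=3 f=8, (3,0) g=5 f=10, (5,1) g=6 f=8, (5,2) g=7 f=8]; closed=[(0,2), (1,2), (2,1), (2,2), (3,1), (4,1), (4,2)]

step 1: expand (3,1) (f=8, h=4) → closed; open now [(0,1) g=1 f=8, (0,3) g=1 f=8, (1,1) g=2 f=8, (2,0) g=4 f=10, (2,3) g=3 f=8, (3,0) g=5 f=10, (4,1) g=5 f=8]
step 2: expand (4,1) (f=8, h=3) → closed; open now [(0,1) g=1 f=8, (0,3) g=1 f=8, (1,1) g=2 f=8, (2,0) g=4 f=10, (2,3) g=3 f=8, (3,0) g=5 f=10, (4,2) g=6 f=8, (5,1) g=6 f=8]
step 3: expand (4,2) (f=8, h=2) → closed; open now [(0,1) g=1 f=8, (0,3) g=1 f=8, (1,1) g=2 f=8, (2,0) g=4 f=10, (2,3) g=3 f=8, (3,0) g=5 f=10, (5,1) g=6 f=8, (5,2) g=7 f=8]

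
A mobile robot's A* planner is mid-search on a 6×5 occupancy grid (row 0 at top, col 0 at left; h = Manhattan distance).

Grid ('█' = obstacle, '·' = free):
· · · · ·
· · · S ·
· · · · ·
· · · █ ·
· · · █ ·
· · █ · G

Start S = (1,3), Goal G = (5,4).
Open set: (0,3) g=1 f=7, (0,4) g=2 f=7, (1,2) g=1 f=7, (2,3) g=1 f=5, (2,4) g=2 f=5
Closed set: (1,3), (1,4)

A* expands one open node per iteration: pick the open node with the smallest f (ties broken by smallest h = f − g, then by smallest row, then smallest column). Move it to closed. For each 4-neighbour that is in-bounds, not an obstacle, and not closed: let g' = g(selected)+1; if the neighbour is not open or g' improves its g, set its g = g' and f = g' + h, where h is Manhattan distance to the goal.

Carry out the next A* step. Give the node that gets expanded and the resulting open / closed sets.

step 1: expand (2,4) (f=5, h=3) → closed; open now [(0,3) g=1 f=7, (0,4) g=2 f=7, (1,2) g=1 f=7, (2,3) g=1 f=5, (3,4) g=3 f=5]

expanded=(2,4); open=[(0,3) g=1 f=7, (0,4) g=2 f=7, (1,2) g=1 f=7, (2,3) g=1 f=5, (3,4) g=3 f=5]; closed=[(1,3), (1,4), (2,4)]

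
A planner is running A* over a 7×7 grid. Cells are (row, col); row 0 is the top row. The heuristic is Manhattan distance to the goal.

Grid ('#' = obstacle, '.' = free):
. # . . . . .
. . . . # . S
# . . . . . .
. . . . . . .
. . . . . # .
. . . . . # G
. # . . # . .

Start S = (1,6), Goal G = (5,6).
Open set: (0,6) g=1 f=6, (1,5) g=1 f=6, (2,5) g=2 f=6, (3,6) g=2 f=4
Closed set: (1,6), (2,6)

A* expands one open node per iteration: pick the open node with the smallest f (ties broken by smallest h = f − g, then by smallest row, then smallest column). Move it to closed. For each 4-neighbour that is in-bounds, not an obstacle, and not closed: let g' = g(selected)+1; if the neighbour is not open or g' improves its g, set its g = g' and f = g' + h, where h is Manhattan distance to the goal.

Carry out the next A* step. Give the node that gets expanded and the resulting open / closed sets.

step 1: expand (3,6) (f=4, h=2) → closed; open now [(0,6) g=1 f=6, (1,5) g=1 f=6, (2,5) g=2 f=6, (3,5) g=3 f=6, (4,6) g=3 f=4]

expanded=(3,6); open=[(0,6) g=1 f=6, (1,5) g=1 f=6, (2,5) g=2 f=6, (3,5) g=3 f=6, (4,6) g=3 f=4]; closed=[(1,6), (2,6), (3,6)]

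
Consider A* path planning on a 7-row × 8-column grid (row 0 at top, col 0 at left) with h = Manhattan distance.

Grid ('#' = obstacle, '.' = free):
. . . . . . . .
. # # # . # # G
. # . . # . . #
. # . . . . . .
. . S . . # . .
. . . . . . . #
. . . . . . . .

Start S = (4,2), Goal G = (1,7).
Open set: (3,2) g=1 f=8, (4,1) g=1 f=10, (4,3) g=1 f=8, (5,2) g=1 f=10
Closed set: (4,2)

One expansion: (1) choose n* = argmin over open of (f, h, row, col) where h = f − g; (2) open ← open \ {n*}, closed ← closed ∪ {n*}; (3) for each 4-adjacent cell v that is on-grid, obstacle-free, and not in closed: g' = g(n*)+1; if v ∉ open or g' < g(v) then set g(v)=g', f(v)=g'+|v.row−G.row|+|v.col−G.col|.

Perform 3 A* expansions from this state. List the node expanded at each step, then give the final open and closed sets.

step 1: expand (3,2) (f=8, h=7) → closed; open now [(2,2) g=2 f=8, (3,3) g=2 f=8, (4,1) g=1 f=10, (4,3) g=1 f=8, (5,2) g=1 f=10]
step 2: expand (2,2) (f=8, h=6) → closed; open now [(2,3) g=3 f=8, (3,3) g=2 f=8, (4,1) g=1 f=10, (4,3) g=1 f=8, (5,2) g=1 f=10]
step 3: expand (2,3) (f=8, h=5) → closed; open now [(3,3) g=2 f=8, (4,1) g=1 f=10, (4,3) g=1 f=8, (5,2) g=1 f=10]

order=[(3,2) → (2,2) → (2,3)]; open=[(3,3) g=2 f=8, (4,1) g=1 f=10, (4,3) g=1 f=8, (5,2) g=1 f=10]; closed=[(2,2), (2,3), (3,2), (4,2)]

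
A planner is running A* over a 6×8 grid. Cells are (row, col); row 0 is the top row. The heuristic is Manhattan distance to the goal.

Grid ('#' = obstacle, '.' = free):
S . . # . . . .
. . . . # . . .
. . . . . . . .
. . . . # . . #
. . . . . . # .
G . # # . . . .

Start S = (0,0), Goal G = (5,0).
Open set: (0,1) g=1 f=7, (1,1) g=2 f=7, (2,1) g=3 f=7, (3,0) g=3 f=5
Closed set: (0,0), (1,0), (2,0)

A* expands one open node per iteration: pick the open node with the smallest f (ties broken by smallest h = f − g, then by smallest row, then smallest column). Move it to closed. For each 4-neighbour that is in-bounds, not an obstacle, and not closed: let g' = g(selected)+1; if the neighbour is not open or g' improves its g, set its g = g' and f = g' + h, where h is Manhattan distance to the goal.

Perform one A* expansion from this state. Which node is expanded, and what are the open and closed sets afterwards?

expanded=(3,0); open=[(0,1) g=1 f=7, (1,1) g=2 f=7, (2,1) g=3 f=7, (3,1) g=4 f=7, (4,0) g=4 f=5]; closed=[(0,0), (1,0), (2,0), (3,0)]

step 1: expand (3,0) (f=5, h=2) → closed; open now [(0,1) g=1 f=7, (1,1) g=2 f=7, (2,1) g=3 f=7, (3,1) g=4 f=7, (4,0) g=4 f=5]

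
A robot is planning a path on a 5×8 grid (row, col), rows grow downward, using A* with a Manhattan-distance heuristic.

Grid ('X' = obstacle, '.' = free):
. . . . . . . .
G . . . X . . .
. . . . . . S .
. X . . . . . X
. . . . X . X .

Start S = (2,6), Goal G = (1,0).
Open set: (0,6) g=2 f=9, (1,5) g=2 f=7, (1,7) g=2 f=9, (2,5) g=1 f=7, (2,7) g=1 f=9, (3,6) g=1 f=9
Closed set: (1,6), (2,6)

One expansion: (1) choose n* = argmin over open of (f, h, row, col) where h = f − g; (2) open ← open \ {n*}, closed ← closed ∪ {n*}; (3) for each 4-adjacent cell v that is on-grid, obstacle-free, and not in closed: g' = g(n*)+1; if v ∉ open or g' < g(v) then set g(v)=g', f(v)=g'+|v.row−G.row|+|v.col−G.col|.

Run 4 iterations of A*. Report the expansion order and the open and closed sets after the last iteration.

order=[(1,5) → (2,5) → (2,4) → (2,3)]; open=[(0,5) g=3 f=9, (0,6) g=2 f=9, (1,3) g=4 f=7, (1,7) g=2 f=9, (2,2) g=4 f=7, (2,7) g=1 f=9, (3,3) g=4 f=9, (3,4) g=3 f=9, (3,5) g=2 f=9, (3,6) g=1 f=9]; closed=[(1,5), (1,6), (2,3), (2,4), (2,5), (2,6)]

step 1: expand (1,5) (f=7, h=5) → closed; open now [(0,5) g=3 f=9, (0,6) g=2 f=9, (1,7) g=2 f=9, (2,5) g=1 f=7, (2,7) g=1 f=9, (3,6) g=1 f=9]
step 2: expand (2,5) (f=7, h=6) → closed; open now [(0,5) g=3 f=9, (0,6) g=2 f=9, (1,7) g=2 f=9, (2,4) g=2 f=7, (2,7) g=1 f=9, (3,5) g=2 f=9, (3,6) g=1 f=9]
step 3: expand (2,4) (f=7, h=5) → closed; open now [(0,5) g=3 f=9, (0,6) g=2 f=9, (1,7) g=2 f=9, (2,3) g=3 f=7, (2,7) g=1 f=9, (3,4) g=3 f=9, (3,5) g=2 f=9, (3,6) g=1 f=9]
step 4: expand (2,3) (f=7, h=4) → closed; open now [(0,5) g=3 f=9, (0,6) g=2 f=9, (1,3) g=4 f=7, (1,7) g=2 f=9, (2,2) g=4 f=7, (2,7) g=1 f=9, (3,3) g=4 f=9, (3,4) g=3 f=9, (3,5) g=2 f=9, (3,6) g=1 f=9]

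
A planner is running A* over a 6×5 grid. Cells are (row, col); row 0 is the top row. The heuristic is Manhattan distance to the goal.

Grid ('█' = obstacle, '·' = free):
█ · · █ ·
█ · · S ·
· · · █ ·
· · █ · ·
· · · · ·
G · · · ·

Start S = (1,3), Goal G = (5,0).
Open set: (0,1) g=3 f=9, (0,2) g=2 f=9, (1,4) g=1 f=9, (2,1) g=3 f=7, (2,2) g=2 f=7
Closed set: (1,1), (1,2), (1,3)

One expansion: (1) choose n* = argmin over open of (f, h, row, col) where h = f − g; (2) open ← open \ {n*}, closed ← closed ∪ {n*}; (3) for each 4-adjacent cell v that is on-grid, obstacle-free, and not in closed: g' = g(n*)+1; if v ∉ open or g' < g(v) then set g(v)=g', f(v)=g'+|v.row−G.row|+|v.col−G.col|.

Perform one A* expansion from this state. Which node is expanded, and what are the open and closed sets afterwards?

step 1: expand (2,1) (f=7, h=4) → closed; open now [(0,1) g=3 f=9, (0,2) g=2 f=9, (1,4) g=1 f=9, (2,0) g=4 f=7, (2,2) g=2 f=7, (3,1) g=4 f=7]

expanded=(2,1); open=[(0,1) g=3 f=9, (0,2) g=2 f=9, (1,4) g=1 f=9, (2,0) g=4 f=7, (2,2) g=2 f=7, (3,1) g=4 f=7]; closed=[(1,1), (1,2), (1,3), (2,1)]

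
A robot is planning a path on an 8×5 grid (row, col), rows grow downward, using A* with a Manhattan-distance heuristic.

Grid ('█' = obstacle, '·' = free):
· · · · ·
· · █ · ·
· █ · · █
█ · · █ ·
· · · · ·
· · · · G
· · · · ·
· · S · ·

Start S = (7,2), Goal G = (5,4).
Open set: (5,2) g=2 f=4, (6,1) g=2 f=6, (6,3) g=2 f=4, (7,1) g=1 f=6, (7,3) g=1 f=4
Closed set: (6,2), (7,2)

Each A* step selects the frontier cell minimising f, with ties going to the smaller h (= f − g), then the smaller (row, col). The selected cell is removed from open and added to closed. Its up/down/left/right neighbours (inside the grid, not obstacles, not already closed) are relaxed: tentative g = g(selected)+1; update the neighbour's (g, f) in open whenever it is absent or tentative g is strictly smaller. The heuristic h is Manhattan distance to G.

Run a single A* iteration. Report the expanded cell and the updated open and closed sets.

step 1: expand (5,2) (f=4, h=2) → closed; open now [(4,2) g=3 f=6, (5,1) g=3 f=6, (5,3) g=3 f=4, (6,1) g=2 f=6, (6,3) g=2 f=4, (7,1) g=1 f=6, (7,3) g=1 f=4]

expanded=(5,2); open=[(4,2) g=3 f=6, (5,1) g=3 f=6, (5,3) g=3 f=4, (6,1) g=2 f=6, (6,3) g=2 f=4, (7,1) g=1 f=6, (7,3) g=1 f=4]; closed=[(5,2), (6,2), (7,2)]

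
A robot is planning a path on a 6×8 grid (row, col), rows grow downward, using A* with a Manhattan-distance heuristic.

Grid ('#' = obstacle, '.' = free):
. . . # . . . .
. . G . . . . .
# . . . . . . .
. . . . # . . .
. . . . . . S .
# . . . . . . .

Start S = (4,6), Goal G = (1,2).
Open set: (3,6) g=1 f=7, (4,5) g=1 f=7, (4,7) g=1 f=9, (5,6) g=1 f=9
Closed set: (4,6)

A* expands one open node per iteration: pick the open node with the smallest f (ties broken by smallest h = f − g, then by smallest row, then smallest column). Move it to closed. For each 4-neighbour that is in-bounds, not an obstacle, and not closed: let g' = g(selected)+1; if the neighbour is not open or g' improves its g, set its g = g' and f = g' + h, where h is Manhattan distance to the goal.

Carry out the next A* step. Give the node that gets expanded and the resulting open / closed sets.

expanded=(3,6); open=[(2,6) g=2 f=7, (3,5) g=2 f=7, (3,7) g=2 f=9, (4,5) g=1 f=7, (4,7) g=1 f=9, (5,6) g=1 f=9]; closed=[(3,6), (4,6)]

step 1: expand (3,6) (f=7, h=6) → closed; open now [(2,6) g=2 f=7, (3,5) g=2 f=7, (3,7) g=2 f=9, (4,5) g=1 f=7, (4,7) g=1 f=9, (5,6) g=1 f=9]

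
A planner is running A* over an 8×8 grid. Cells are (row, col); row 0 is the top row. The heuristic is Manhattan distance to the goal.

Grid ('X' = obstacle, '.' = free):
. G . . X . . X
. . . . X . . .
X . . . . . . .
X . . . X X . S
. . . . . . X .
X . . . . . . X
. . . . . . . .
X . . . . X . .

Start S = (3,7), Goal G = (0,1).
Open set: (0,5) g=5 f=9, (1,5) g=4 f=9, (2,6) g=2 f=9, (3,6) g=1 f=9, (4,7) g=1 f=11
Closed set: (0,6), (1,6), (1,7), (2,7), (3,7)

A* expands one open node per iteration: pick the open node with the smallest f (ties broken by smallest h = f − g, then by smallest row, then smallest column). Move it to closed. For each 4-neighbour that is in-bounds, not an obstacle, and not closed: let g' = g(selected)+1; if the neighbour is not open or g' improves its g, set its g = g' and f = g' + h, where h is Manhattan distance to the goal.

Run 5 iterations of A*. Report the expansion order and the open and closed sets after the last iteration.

order=[(0,5) → (1,5) → (2,6) → (2,5) → (2,4)]; open=[(2,3) g=5 f=9, (3,6) g=1 f=9, (4,7) g=1 f=11]; closed=[(0,5), (0,6), (1,5), (1,6), (1,7), (2,4), (2,5), (2,6), (2,7), (3,7)]

step 1: expand (0,5) (f=9, h=4) → closed; open now [(1,5) g=4 f=9, (2,6) g=2 f=9, (3,6) g=1 f=9, (4,7) g=1 f=11]
step 2: expand (1,5) (f=9, h=5) → closed; open now [(2,5) g=5 f=11, (2,6) g=2 f=9, (3,6) g=1 f=9, (4,7) g=1 f=11]
step 3: expand (2,6) (f=9, h=7) → closed; open now [(2,5) g=3 f=9, (3,6) g=1 f=9, (4,7) g=1 f=11]
step 4: expand (2,5) (f=9, h=6) → closed; open now [(2,4) g=4 f=9, (3,6) g=1 f=9, (4,7) g=1 f=11]
step 5: expand (2,4) (f=9, h=5) → closed; open now [(2,3) g=5 f=9, (3,6) g=1 f=9, (4,7) g=1 f=11]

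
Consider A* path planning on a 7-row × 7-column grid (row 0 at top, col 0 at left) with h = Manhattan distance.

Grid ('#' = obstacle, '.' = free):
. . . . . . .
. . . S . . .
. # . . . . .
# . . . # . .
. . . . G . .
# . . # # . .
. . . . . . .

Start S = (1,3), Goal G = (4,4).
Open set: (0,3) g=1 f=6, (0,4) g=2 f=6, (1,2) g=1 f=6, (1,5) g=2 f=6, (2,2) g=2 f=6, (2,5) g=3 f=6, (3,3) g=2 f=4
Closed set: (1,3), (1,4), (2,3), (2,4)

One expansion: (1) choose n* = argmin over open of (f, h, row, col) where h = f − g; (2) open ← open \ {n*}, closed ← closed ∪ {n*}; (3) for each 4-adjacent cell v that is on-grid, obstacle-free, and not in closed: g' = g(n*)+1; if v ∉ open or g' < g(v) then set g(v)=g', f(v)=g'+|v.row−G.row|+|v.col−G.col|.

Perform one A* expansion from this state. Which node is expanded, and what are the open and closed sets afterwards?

step 1: expand (3,3) (f=4, h=2) → closed; open now [(0,3) g=1 f=6, (0,4) g=2 f=6, (1,2) g=1 f=6, (1,5) g=2 f=6, (2,2) g=2 f=6, (2,5) g=3 f=6, (3,2) g=3 f=6, (4,3) g=3 f=4]

expanded=(3,3); open=[(0,3) g=1 f=6, (0,4) g=2 f=6, (1,2) g=1 f=6, (1,5) g=2 f=6, (2,2) g=2 f=6, (2,5) g=3 f=6, (3,2) g=3 f=6, (4,3) g=3 f=4]; closed=[(1,3), (1,4), (2,3), (2,4), (3,3)]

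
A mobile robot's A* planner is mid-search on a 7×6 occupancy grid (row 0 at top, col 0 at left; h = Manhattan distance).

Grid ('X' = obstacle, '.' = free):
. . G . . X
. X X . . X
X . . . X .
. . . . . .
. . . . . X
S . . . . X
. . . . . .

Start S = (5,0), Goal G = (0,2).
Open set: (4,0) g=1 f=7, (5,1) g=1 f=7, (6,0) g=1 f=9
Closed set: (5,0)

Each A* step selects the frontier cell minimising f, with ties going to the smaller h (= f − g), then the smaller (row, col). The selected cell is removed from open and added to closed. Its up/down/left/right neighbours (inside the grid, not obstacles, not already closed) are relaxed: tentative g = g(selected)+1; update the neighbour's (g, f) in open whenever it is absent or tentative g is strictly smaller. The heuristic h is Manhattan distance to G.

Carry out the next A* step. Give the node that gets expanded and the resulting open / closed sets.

step 1: expand (4,0) (f=7, h=6) → closed; open now [(3,0) g=2 f=7, (4,1) g=2 f=7, (5,1) g=1 f=7, (6,0) g=1 f=9]

expanded=(4,0); open=[(3,0) g=2 f=7, (4,1) g=2 f=7, (5,1) g=1 f=7, (6,0) g=1 f=9]; closed=[(4,0), (5,0)]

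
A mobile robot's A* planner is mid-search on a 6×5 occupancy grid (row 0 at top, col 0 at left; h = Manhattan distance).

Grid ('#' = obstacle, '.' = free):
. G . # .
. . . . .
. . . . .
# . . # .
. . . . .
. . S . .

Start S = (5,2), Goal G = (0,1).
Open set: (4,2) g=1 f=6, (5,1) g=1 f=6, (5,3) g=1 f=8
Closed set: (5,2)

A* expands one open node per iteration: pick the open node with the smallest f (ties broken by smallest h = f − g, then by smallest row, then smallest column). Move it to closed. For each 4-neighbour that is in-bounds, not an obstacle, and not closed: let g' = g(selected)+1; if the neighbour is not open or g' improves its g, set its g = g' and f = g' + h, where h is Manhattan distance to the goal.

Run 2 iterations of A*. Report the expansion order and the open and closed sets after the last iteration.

order=[(4,2) → (3,2)]; open=[(2,2) g=3 f=6, (3,1) g=3 f=6, (4,1) g=2 f=6, (4,3) g=2 f=8, (5,1) g=1 f=6, (5,3) g=1 f=8]; closed=[(3,2), (4,2), (5,2)]

step 1: expand (4,2) (f=6, h=5) → closed; open now [(3,2) g=2 f=6, (4,1) g=2 f=6, (4,3) g=2 f=8, (5,1) g=1 f=6, (5,3) g=1 f=8]
step 2: expand (3,2) (f=6, h=4) → closed; open now [(2,2) g=3 f=6, (3,1) g=3 f=6, (4,1) g=2 f=6, (4,3) g=2 f=8, (5,1) g=1 f=6, (5,3) g=1 f=8]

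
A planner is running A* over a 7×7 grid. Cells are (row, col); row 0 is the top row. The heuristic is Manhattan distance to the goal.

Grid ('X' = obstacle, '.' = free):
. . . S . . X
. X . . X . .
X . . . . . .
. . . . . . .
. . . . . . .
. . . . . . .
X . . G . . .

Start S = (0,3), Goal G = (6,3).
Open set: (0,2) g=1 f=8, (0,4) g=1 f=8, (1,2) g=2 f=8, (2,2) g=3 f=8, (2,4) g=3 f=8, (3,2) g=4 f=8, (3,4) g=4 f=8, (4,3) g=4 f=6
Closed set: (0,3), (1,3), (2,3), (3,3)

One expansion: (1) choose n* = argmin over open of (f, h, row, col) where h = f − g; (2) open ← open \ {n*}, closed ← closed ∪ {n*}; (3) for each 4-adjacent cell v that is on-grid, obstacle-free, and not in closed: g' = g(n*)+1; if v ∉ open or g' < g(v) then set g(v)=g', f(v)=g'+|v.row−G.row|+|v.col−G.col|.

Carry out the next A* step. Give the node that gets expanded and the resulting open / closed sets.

step 1: expand (4,3) (f=6, h=2) → closed; open now [(0,2) g=1 f=8, (0,4) g=1 f=8, (1,2) g=2 f=8, (2,2) g=3 f=8, (2,4) g=3 f=8, (3,2) g=4 f=8, (3,4) g=4 f=8, (4,2) g=5 f=8, (4,4) g=5 f=8, (5,3) g=5 f=6]

expanded=(4,3); open=[(0,2) g=1 f=8, (0,4) g=1 f=8, (1,2) g=2 f=8, (2,2) g=3 f=8, (2,4) g=3 f=8, (3,2) g=4 f=8, (3,4) g=4 f=8, (4,2) g=5 f=8, (4,4) g=5 f=8, (5,3) g=5 f=6]; closed=[(0,3), (1,3), (2,3), (3,3), (4,3)]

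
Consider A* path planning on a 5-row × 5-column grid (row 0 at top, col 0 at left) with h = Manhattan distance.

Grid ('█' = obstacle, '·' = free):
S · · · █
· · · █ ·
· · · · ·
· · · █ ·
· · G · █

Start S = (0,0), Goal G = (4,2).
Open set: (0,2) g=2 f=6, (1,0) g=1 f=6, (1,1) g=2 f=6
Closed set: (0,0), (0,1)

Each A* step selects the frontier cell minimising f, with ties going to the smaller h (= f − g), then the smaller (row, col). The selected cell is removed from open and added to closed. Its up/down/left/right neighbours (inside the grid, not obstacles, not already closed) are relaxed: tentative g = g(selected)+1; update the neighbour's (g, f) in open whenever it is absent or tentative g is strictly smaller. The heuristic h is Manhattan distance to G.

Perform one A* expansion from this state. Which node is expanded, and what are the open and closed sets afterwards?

expanded=(0,2); open=[(0,3) g=3 f=8, (1,0) g=1 f=6, (1,1) g=2 f=6, (1,2) g=3 f=6]; closed=[(0,0), (0,1), (0,2)]

step 1: expand (0,2) (f=6, h=4) → closed; open now [(0,3) g=3 f=8, (1,0) g=1 f=6, (1,1) g=2 f=6, (1,2) g=3 f=6]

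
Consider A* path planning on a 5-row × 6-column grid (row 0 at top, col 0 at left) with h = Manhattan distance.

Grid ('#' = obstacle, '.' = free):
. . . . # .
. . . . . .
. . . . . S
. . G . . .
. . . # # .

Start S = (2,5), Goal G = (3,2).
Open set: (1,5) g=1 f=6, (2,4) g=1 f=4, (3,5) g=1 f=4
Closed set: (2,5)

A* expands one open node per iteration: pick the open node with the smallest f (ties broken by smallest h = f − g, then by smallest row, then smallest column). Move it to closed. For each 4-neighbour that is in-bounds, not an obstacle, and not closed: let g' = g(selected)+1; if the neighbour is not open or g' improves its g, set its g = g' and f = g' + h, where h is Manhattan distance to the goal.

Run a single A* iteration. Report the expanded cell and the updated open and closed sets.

step 1: expand (2,4) (f=4, h=3) → closed; open now [(1,4) g=2 f=6, (1,5) g=1 f=6, (2,3) g=2 f=4, (3,4) g=2 f=4, (3,5) g=1 f=4]

expanded=(2,4); open=[(1,4) g=2 f=6, (1,5) g=1 f=6, (2,3) g=2 f=4, (3,4) g=2 f=4, (3,5) g=1 f=4]; closed=[(2,4), (2,5)]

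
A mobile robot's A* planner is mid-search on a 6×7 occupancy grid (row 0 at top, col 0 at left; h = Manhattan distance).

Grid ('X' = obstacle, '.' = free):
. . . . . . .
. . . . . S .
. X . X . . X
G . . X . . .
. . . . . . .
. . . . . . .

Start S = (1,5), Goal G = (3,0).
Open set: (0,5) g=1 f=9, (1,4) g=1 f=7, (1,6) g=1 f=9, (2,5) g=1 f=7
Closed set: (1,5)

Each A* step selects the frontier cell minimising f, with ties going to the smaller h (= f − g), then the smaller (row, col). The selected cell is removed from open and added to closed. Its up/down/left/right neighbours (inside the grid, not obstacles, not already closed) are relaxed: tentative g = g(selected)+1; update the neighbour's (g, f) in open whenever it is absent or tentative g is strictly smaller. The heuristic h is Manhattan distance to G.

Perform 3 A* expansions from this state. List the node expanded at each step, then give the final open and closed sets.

order=[(1,4) → (1,3) → (1,2)]; open=[(0,2) g=4 f=9, (0,3) g=3 f=9, (0,4) g=2 f=9, (0,5) g=1 f=9, (1,1) g=4 f=7, (1,6) g=1 f=9, (2,2) g=4 f=7, (2,4) g=2 f=7, (2,5) g=1 f=7]; closed=[(1,2), (1,3), (1,4), (1,5)]

step 1: expand (1,4) (f=7, h=6) → closed; open now [(0,4) g=2 f=9, (0,5) g=1 f=9, (1,3) g=2 f=7, (1,6) g=1 f=9, (2,4) g=2 f=7, (2,5) g=1 f=7]
step 2: expand (1,3) (f=7, h=5) → closed; open now [(0,3) g=3 f=9, (0,4) g=2 f=9, (0,5) g=1 f=9, (1,2) g=3 f=7, (1,6) g=1 f=9, (2,4) g=2 f=7, (2,5) g=1 f=7]
step 3: expand (1,2) (f=7, h=4) → closed; open now [(0,2) g=4 f=9, (0,3) g=3 f=9, (0,4) g=2 f=9, (0,5) g=1 f=9, (1,1) g=4 f=7, (1,6) g=1 f=9, (2,2) g=4 f=7, (2,4) g=2 f=7, (2,5) g=1 f=7]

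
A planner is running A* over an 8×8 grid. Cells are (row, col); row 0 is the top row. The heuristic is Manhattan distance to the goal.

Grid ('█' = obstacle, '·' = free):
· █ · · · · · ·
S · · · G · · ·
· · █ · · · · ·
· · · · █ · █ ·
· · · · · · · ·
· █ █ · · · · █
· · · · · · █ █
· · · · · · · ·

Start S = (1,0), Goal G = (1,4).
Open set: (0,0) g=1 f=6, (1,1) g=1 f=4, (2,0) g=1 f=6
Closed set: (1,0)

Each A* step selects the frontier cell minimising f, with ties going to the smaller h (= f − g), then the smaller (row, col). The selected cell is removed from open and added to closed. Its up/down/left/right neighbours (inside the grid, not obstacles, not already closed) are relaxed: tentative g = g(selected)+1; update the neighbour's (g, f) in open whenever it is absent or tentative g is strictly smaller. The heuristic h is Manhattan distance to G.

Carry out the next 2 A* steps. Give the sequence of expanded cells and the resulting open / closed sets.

order=[(1,1) → (1,2)]; open=[(0,0) g=1 f=6, (0,2) g=3 f=6, (1,3) g=3 f=4, (2,0) g=1 f=6, (2,1) g=2 f=6]; closed=[(1,0), (1,1), (1,2)]

step 1: expand (1,1) (f=4, h=3) → closed; open now [(0,0) g=1 f=6, (1,2) g=2 f=4, (2,0) g=1 f=6, (2,1) g=2 f=6]
step 2: expand (1,2) (f=4, h=2) → closed; open now [(0,0) g=1 f=6, (0,2) g=3 f=6, (1,3) g=3 f=4, (2,0) g=1 f=6, (2,1) g=2 f=6]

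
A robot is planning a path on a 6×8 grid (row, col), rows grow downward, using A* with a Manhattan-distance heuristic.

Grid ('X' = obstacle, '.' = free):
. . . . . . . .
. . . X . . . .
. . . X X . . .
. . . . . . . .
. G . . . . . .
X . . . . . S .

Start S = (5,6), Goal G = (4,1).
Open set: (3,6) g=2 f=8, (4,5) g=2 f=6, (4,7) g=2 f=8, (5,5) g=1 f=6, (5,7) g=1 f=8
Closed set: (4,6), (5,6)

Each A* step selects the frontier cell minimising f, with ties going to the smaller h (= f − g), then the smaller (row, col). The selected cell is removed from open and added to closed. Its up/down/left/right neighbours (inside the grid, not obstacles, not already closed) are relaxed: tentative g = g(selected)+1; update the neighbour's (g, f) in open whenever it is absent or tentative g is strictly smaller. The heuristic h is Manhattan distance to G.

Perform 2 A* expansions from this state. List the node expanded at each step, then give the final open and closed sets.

step 1: expand (4,5) (f=6, h=4) → closed; open now [(3,5) g=3 f=8, (3,6) g=2 f=8, (4,4) g=3 f=6, (4,7) g=2 f=8, (5,5) g=1 f=6, (5,7) g=1 f=8]
step 2: expand (4,4) (f=6, h=3) → closed; open now [(3,4) g=4 f=8, (3,5) g=3 f=8, (3,6) g=2 f=8, (4,3) g=4 f=6, (4,7) g=2 f=8, (5,4) g=4 f=8, (5,5) g=1 f=6, (5,7) g=1 f=8]

order=[(4,5) → (4,4)]; open=[(3,4) g=4 f=8, (3,5) g=3 f=8, (3,6) g=2 f=8, (4,3) g=4 f=6, (4,7) g=2 f=8, (5,4) g=4 f=8, (5,5) g=1 f=6, (5,7) g=1 f=8]; closed=[(4,4), (4,5), (4,6), (5,6)]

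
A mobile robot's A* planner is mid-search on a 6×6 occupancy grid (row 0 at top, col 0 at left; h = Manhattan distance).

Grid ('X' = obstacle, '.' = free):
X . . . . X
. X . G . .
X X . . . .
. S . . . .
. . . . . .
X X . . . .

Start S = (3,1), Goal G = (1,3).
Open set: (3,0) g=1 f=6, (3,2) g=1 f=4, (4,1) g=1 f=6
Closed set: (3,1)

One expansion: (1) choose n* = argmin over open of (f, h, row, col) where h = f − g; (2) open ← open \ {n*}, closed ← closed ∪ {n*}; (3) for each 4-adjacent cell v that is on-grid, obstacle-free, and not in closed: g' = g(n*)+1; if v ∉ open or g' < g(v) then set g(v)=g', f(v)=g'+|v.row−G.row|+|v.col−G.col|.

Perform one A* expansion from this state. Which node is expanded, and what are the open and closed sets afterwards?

step 1: expand (3,2) (f=4, h=3) → closed; open now [(2,2) g=2 f=4, (3,0) g=1 f=6, (3,3) g=2 f=4, (4,1) g=1 f=6, (4,2) g=2 f=6]

expanded=(3,2); open=[(2,2) g=2 f=4, (3,0) g=1 f=6, (3,3) g=2 f=4, (4,1) g=1 f=6, (4,2) g=2 f=6]; closed=[(3,1), (3,2)]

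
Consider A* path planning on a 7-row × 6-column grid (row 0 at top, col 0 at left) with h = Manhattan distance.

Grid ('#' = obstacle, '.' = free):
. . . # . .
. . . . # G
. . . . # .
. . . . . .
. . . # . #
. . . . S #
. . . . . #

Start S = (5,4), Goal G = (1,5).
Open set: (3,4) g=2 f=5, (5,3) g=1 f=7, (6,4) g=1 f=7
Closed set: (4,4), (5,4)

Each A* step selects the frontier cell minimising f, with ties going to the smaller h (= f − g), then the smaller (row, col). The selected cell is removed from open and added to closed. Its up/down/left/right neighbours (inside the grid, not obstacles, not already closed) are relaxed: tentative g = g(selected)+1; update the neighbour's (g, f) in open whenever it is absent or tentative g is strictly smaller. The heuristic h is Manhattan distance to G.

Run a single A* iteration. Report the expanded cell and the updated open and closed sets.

expanded=(3,4); open=[(3,3) g=3 f=7, (3,5) g=3 f=5, (5,3) g=1 f=7, (6,4) g=1 f=7]; closed=[(3,4), (4,4), (5,4)]

step 1: expand (3,4) (f=5, h=3) → closed; open now [(3,3) g=3 f=7, (3,5) g=3 f=5, (5,3) g=1 f=7, (6,4) g=1 f=7]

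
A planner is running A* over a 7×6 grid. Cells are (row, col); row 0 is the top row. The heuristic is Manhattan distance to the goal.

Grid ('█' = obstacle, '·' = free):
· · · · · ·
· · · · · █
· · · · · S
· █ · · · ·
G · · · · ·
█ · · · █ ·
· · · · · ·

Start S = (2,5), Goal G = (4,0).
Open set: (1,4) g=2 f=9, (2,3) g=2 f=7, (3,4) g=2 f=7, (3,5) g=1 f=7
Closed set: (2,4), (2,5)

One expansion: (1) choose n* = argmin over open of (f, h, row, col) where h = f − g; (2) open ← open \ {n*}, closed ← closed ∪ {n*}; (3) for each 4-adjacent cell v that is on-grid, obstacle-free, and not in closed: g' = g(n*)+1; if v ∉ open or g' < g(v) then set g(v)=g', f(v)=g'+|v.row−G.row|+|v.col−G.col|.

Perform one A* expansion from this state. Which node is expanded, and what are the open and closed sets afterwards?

step 1: expand (2,3) (f=7, h=5) → closed; open now [(1,3) g=3 f=9, (1,4) g=2 f=9, (2,2) g=3 f=7, (3,3) g=3 f=7, (3,4) g=2 f=7, (3,5) g=1 f=7]

expanded=(2,3); open=[(1,3) g=3 f=9, (1,4) g=2 f=9, (2,2) g=3 f=7, (3,3) g=3 f=7, (3,4) g=2 f=7, (3,5) g=1 f=7]; closed=[(2,3), (2,4), (2,5)]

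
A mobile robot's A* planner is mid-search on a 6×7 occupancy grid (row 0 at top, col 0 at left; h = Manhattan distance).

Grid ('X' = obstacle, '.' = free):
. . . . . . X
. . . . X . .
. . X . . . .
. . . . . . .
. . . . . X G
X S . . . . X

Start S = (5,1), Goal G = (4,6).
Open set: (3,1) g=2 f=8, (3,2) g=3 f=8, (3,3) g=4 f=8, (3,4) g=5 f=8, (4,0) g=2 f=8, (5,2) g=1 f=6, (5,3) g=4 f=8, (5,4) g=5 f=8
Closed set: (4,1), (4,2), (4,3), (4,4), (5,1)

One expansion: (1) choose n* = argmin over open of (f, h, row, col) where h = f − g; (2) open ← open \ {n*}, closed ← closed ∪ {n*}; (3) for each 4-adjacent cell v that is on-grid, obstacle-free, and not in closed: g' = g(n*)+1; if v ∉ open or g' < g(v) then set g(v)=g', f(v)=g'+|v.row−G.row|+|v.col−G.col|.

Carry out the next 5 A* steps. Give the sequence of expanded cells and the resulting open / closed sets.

order=[(5,2) → (5,3) → (5,4) → (5,5) → (3,4)]; open=[(2,4) g=6 f=10, (3,1) g=2 f=8, (3,2) g=3 f=8, (3,3) g=4 f=8, (3,5) g=6 f=8, (4,0) g=2 f=8]; closed=[(3,4), (4,1), (4,2), (4,3), (4,4), (5,1), (5,2), (5,3), (5,4), (5,5)]

step 1: expand (5,2) (f=6, h=5) → closed; open now [(3,1) g=2 f=8, (3,2) g=3 f=8, (3,3) g=4 f=8, (3,4) g=5 f=8, (4,0) g=2 f=8, (5,3) g=2 f=6, (5,4) g=5 f=8]
step 2: expand (5,3) (f=6, h=4) → closed; open now [(3,1) g=2 f=8, (3,2) g=3 f=8, (3,3) g=4 f=8, (3,4) g=5 f=8, (4,0) g=2 f=8, (5,4) g=3 f=6]
step 3: expand (5,4) (f=6, h=3) → closed; open now [(3,1) g=2 f=8, (3,2) g=3 f=8, (3,3) g=4 f=8, (3,4) g=5 f=8, (4,0) g=2 f=8, (5,5) g=4 f=6]
step 4: expand (5,5) (f=6, h=2) → closed; open now [(3,1) g=2 f=8, (3,2) g=3 f=8, (3,3) g=4 f=8, (3,4) g=5 f=8, (4,0) g=2 f=8]
step 5: expand (3,4) (f=8, h=3) → closed; open now [(2,4) g=6 f=10, (3,1) g=2 f=8, (3,2) g=3 f=8, (3,3) g=4 f=8, (3,5) g=6 f=8, (4,0) g=2 f=8]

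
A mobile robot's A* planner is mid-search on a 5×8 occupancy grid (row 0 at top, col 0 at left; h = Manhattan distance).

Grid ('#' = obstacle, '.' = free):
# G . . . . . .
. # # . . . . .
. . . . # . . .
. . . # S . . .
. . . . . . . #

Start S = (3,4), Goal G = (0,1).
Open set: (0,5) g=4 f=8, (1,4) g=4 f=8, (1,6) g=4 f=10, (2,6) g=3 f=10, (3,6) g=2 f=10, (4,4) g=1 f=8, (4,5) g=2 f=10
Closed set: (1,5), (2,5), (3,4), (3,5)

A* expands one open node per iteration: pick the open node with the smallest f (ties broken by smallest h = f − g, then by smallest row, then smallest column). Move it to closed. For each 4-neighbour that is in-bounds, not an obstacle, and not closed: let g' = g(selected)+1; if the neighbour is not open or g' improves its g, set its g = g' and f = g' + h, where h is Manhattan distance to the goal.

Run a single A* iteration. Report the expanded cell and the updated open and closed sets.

step 1: expand (0,5) (f=8, h=4) → closed; open now [(0,4) g=5 f=8, (0,6) g=5 f=10, (1,4) g=4 f=8, (1,6) g=4 f=10, (2,6) g=3 f=10, (3,6) g=2 f=10, (4,4) g=1 f=8, (4,5) g=2 f=10]

expanded=(0,5); open=[(0,4) g=5 f=8, (0,6) g=5 f=10, (1,4) g=4 f=8, (1,6) g=4 f=10, (2,6) g=3 f=10, (3,6) g=2 f=10, (4,4) g=1 f=8, (4,5) g=2 f=10]; closed=[(0,5), (1,5), (2,5), (3,4), (3,5)]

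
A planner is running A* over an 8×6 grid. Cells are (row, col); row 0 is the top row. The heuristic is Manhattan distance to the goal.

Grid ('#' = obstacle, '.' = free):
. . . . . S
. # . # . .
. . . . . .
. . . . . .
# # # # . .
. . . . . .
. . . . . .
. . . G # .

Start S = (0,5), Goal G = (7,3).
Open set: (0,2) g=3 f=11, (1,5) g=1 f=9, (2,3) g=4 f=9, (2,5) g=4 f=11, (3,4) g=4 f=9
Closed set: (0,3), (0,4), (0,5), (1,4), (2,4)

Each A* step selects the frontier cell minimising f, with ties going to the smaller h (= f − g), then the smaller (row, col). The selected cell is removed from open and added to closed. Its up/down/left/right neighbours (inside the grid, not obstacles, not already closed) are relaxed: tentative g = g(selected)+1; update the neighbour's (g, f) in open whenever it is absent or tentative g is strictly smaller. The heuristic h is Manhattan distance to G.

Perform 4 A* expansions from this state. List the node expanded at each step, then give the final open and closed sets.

step 1: expand (2,3) (f=9, h=5) → closed; open now [(0,2) g=3 f=11, (1,5) g=1 f=9, (2,2) g=5 f=11, (2,5) g=4 f=11, (3,3) g=5 f=9, (3,4) g=4 f=9]
step 2: expand (3,3) (f=9, h=4) → closed; open now [(0,2) g=3 f=11, (1,5) g=1 f=9, (2,2) g=5 f=11, (2,5) g=4 f=11, (3,2) g=6 f=11, (3,4) g=4 f=9]
step 3: expand (3,4) (f=9, h=5) → closed; open now [(0,2) g=3 f=11, (1,5) g=1 f=9, (2,2) g=5 f=11, (2,5) g=4 f=11, (3,2) g=6 f=11, (3,5) g=5 f=11, (4,4) g=5 f=9]
step 4: expand (4,4) (f=9, h=4) → closed; open now [(0,2) g=3 f=11, (1,5) g=1 f=9, (2,2) g=5 f=11, (2,5) g=4 f=11, (3,2) g=6 f=11, (3,5) g=5 f=11, (4,5) g=6 f=11, (5,4) g=6 f=9]

order=[(2,3) → (3,3) → (3,4) → (4,4)]; open=[(0,2) g=3 f=11, (1,5) g=1 f=9, (2,2) g=5 f=11, (2,5) g=4 f=11, (3,2) g=6 f=11, (3,5) g=5 f=11, (4,5) g=6 f=11, (5,4) g=6 f=9]; closed=[(0,3), (0,4), (0,5), (1,4), (2,3), (2,4), (3,3), (3,4), (4,4)]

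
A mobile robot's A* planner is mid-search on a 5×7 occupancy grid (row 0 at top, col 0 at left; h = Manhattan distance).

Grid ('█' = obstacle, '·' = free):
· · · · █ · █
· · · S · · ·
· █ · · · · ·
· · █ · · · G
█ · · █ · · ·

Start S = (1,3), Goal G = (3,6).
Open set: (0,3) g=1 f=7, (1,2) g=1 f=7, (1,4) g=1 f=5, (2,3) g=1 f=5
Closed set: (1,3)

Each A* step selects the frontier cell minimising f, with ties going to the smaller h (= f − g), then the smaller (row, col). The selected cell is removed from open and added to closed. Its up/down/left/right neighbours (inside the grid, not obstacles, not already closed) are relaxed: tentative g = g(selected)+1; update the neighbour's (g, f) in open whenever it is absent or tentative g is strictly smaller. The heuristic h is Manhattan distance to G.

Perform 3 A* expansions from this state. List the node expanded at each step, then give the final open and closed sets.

step 1: expand (1,4) (f=5, h=4) → closed; open now [(0,3) g=1 f=7, (1,2) g=1 f=7, (1,5) g=2 f=5, (2,3) g=1 f=5, (2,4) g=2 f=5]
step 2: expand (1,5) (f=5, h=3) → closed; open now [(0,3) g=1 f=7, (0,5) g=3 f=7, (1,2) g=1 f=7, (1,6) g=3 f=5, (2,3) g=1 f=5, (2,4) g=2 f=5, (2,5) g=3 f=5]
step 3: expand (1,6) (f=5, h=2) → closed; open now [(0,3) g=1 f=7, (0,5) g=3 f=7, (1,2) g=1 f=7, (2,3) g=1 f=5, (2,4) g=2 f=5, (2,5) g=3 f=5, (2,6) g=4 f=5]

order=[(1,4) → (1,5) → (1,6)]; open=[(0,3) g=1 f=7, (0,5) g=3 f=7, (1,2) g=1 f=7, (2,3) g=1 f=5, (2,4) g=2 f=5, (2,5) g=3 f=5, (2,6) g=4 f=5]; closed=[(1,3), (1,4), (1,5), (1,6)]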